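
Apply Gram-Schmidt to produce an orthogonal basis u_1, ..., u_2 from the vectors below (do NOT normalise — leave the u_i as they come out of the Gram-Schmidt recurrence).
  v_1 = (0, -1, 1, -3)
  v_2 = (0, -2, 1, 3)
Orthogonal basis:
  u_1 = (0, -1, 1, -3)
  u_2 = (0, -28/11, 17/11, 15/11)

Apply the Gram-Schmidt recurrence
  u_1 = v_1
  u_i = v_i − Σ_{j<i} ((v_i · u_j) / (u_j · u_j)) · u_j.

Step by step this gives:
  u_1 = (0, -1, 1, -3)
  u_2 = (0, -28/11, 17/11, 15/11)

Orthogonality check:
  u_2 · u_1 = 0 (should be 0)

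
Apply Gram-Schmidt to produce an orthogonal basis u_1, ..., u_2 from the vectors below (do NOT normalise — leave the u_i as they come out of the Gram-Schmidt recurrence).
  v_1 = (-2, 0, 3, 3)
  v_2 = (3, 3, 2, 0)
Orthogonal basis:
  u_1 = (-2, 0, 3, 3)
  u_2 = (3, 3, 2, 0)

Apply the Gram-Schmidt recurrence
  u_1 = v_1
  u_i = v_i − Σ_{j<i} ((v_i · u_j) / (u_j · u_j)) · u_j.

Step by step this gives:
  u_1 = (-2, 0, 3, 3)
  u_2 = (3, 3, 2, 0)

Orthogonality check:
  u_2 · u_1 = 0 (should be 0)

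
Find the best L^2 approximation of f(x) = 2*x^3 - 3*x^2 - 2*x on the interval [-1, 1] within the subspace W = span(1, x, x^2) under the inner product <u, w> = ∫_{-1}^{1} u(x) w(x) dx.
g(x) = -3*x^2 - 4*x/5

The best approximation g ∈ W is the orthogonal projection of f onto W. Writing g = a_0 + a_1 x + a_2 x^2, the coefficients solve the normal equations G · a = b where
  G_{ij} = <φ_i, φ_j> and b_i = <f, φ_i>, with φ_0 = 1, φ_1 = x, φ_2 = x^2.
G =
  [2, 0, 2/3]
  [0, 2/3, 0]
  [2/3, 0, 2/5],
b = (-2, -8/15, -6/5).
Solving gives a_0 = 0, a_1 = -4/5, a_2 = -3, so
  g(x) = -3*x^2 - 4*x/5.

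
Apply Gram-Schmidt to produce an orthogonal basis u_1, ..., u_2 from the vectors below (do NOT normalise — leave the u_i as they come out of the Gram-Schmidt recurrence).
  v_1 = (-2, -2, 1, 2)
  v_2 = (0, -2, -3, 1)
Orthogonal basis:
  u_1 = (-2, -2, 1, 2)
  u_2 = (6/13, -20/13, -42/13, 7/13)

Apply the Gram-Schmidt recurrence
  u_1 = v_1
  u_i = v_i − Σ_{j<i} ((v_i · u_j) / (u_j · u_j)) · u_j.

Step by step this gives:
  u_1 = (-2, -2, 1, 2)
  u_2 = (6/13, -20/13, -42/13, 7/13)

Orthogonality check:
  u_2 · u_1 = 0 (should be 0)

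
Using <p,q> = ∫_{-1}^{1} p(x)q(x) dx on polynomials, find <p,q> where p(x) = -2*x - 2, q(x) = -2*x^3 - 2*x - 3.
<p,q> = 244/15

Expand the product: p(x)·q(x) = 4*x^4 + 4*x^3 + 4*x^2 + 10*x + 6.
∫_{-1}^{1} of each monomial x^k gives [2/(k+1) if k even, 0 if k odd]. Integrating term-by-term (or equivalently evaluating the antiderivative F(x) = 4*x^5/5 + x^4 + 4*x^3/3 + 5*x^2 + 6*x at the endpoints):
  F(1) − F(−1) = 212/15 − (-32/15) = 244/15.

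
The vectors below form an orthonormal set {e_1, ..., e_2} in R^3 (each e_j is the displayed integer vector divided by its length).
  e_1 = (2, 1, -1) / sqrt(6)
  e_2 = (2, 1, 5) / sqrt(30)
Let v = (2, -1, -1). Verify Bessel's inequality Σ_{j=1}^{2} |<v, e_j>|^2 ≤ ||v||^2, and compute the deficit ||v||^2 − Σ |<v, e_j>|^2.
Σ |<v, e_j>|^2 = 14/5; ||v||^2 = 6; deficit = 16/5

Write each e_j = u_j / sqrt(<u_j, u_j>) where u_j is the displayed integer vector. Then <v, e_j> = <v, u_j> / sqrt(<u_j, u_j>), so |<v, e_j>|^2 = <v, u_j>^2 / <u_j, u_j>.
Coefficients: <v, e_1> = 4/sqrt(6), <v, e_2> = -2/sqrt(30).
Square and sum: Σ |<v, e_j>|^2 = 14/5.
Compute ||v||^2 = v·v = 6.
Deficit = 6 − 14/5 = 16/5 ≥ 0, confirming Bessel's inequality. (The deficit equals ||v − Σ <v,e_j> e_j||^2, the squared distance from v to span{e_j}.)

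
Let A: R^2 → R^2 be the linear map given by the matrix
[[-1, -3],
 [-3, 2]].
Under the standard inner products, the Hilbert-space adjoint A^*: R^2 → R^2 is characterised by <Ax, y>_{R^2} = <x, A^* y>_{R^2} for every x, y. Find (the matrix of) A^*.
A^* = A^T =
[[-1, -3],
 [-3, 2]]

For real matrices with standard dot products, the defining identity <Ax, y> = <x, A^* y> gives (Ax)^T y = x^T (A^*) y, i.e. x^T A^T y = x^T (A^*) y. Since this holds for all x, y, we must have A^* = A^T. Therefore
A^* =
[[-1, -3],
 [-3, 2]].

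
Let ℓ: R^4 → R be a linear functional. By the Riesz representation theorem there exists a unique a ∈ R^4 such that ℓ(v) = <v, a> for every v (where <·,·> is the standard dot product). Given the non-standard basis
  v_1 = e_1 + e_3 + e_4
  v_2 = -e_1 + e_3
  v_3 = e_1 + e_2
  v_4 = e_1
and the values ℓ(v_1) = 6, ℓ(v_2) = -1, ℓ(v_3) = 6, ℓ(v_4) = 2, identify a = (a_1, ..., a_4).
a = (2, 4, 1, 3)

Write a = (a_1, ..., a_4) in the standard basis. For each basis vector v_i, ℓ(v_i) = <v_i, a> is a linear equation in the a_j's. Collect the n equations into a matrix system V a = ℓ, where row i of V is v_i (expressed in the standard basis). Since V is invertible (lower-triangular with 1s on the diagonal, up to permutation), solve by back-substitution:
  V =
[[1, 0, 1, 1],
 [-1, 0, 1, 0],
 [1, 1, 0, 0],
 [1, 0, 0, 0]]
  V a = (6, -1, 6, 2)
Solving gives a = (2, 4, 1, 3).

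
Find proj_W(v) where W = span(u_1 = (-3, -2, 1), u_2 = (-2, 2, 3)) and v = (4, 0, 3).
proj_W(v) = (356/213, 434/213, 19/213)

Set up U = [u_1 | ... | u_2] ∈ R^(3×2). The projector onto W = col(U) is P = U (U^T U)^(-1) U^T.
Compute U^T U =
  [14, 5]
  [5, 17],
and U^T v = (-9, 1).
Solve U^T U · c = U^T v for the coefficients: c = (-158/213, 59/213). The projection is proj_W(v) = U c.
Check: (v - proj_W(v)) · u_1 = 0  (should be 0).
Check: (v - proj_W(v)) · u_2 = 0  (should be 0).
Result: proj_W(v) = (356/213, 434/213, 19/213).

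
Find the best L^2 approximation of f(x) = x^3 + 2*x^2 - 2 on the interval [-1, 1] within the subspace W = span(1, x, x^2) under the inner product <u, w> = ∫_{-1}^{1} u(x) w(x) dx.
g(x) = 2*x^2 + 3*x/5 - 2

The best approximation g ∈ W is the orthogonal projection of f onto W. Writing g = a_0 + a_1 x + a_2 x^2, the coefficients solve the normal equations G · a = b where
  G_{ij} = <φ_i, φ_j> and b_i = <f, φ_i>, with φ_0 = 1, φ_1 = x, φ_2 = x^2.
G =
  [2, 0, 2/3]
  [0, 2/3, 0]
  [2/3, 0, 2/5],
b = (-8/3, 2/5, -8/15).
Solving gives a_0 = -2, a_1 = 3/5, a_2 = 2, so
  g(x) = 2*x^2 + 3*x/5 - 2.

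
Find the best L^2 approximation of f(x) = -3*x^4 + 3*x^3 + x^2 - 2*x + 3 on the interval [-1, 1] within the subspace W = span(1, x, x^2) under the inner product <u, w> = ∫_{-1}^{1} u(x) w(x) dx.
g(x) = -11*x^2/7 - x/5 + 114/35

The best approximation g ∈ W is the orthogonal projection of f onto W. Writing g = a_0 + a_1 x + a_2 x^2, the coefficients solve the normal equations G · a = b where
  G_{ij} = <φ_i, φ_j> and b_i = <f, φ_i>, with φ_0 = 1, φ_1 = x, φ_2 = x^2.
G =
  [2, 0, 2/3]
  [0, 2/3, 0]
  [2/3, 0, 2/5],
b = (82/15, -2/15, 54/35).
Solving gives a_0 = 114/35, a_1 = -1/5, a_2 = -11/7, so
  g(x) = -11*x^2/7 - x/5 + 114/35.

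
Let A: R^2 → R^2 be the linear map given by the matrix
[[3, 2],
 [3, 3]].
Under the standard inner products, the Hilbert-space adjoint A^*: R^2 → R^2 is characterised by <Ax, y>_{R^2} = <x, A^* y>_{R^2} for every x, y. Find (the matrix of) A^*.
A^* = A^T =
[[3, 3],
 [2, 3]]

For real matrices with standard dot products, the defining identity <Ax, y> = <x, A^* y> gives (Ax)^T y = x^T (A^*) y, i.e. x^T A^T y = x^T (A^*) y. Since this holds for all x, y, we must have A^* = A^T. Therefore
A^* =
[[3, 3],
 [2, 3]].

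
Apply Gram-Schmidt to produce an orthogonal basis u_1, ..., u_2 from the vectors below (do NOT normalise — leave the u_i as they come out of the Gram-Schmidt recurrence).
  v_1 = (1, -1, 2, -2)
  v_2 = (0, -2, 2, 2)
Orthogonal basis:
  u_1 = (1, -1, 2, -2)
  u_2 = (-1/5, -9/5, 8/5, 12/5)

Apply the Gram-Schmidt recurrence
  u_1 = v_1
  u_i = v_i − Σ_{j<i} ((v_i · u_j) / (u_j · u_j)) · u_j.

Step by step this gives:
  u_1 = (1, -1, 2, -2)
  u_2 = (-1/5, -9/5, 8/5, 12/5)

Orthogonality check:
  u_2 · u_1 = 0 (should be 0)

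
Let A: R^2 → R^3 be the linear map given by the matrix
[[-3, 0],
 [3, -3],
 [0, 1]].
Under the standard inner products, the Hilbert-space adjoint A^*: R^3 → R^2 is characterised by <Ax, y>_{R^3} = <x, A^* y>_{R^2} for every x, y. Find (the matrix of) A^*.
A^* = A^T =
[[-3, 3, 0],
 [0, -3, 1]]

For real matrices with standard dot products, the defining identity <Ax, y> = <x, A^* y> gives (Ax)^T y = x^T (A^*) y, i.e. x^T A^T y = x^T (A^*) y. Since this holds for all x, y, we must have A^* = A^T. Therefore
A^* =
[[-3, 3, 0],
 [0, -3, 1]].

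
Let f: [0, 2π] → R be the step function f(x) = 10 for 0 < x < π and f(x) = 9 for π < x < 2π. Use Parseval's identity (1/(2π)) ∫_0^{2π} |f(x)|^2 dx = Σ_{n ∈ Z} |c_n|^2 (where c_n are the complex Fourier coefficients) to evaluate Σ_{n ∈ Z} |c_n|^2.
Σ |c_n|^2 = 181/2

Parseval equates the L^2 energy of f (normalised by 1/(2π)) with the ℓ^2 sum of its Fourier coefficients: (1/(2π)) ∫_0^{2π} |f|^2 = Σ |c_n|^2.
Compute the left side: (1/(2π)) [∫_0^π 10^2 dx + ∫_π^{2π} 9^2 dx] = (1/(2π)) · (100π + 81π) = (100 + 81)/2 = 181/2.
So Σ_{n ∈ Z} |c_n|^2 = 181/2.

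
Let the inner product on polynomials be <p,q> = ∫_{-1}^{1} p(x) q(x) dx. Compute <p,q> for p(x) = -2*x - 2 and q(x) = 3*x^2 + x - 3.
<p,q> = 20/3

Expand the product: p(x)·q(x) = -6*x^3 - 8*x^2 + 4*x + 6.
∫_{-1}^{1} of each monomial x^k gives [2/(k+1) if k even, 0 if k odd]. Integrating term-by-term (or equivalently evaluating the antiderivative F(x) = -3*x^4/2 - 8*x^3/3 + 2*x^2 + 6*x at the endpoints):
  F(1) − F(−1) = 23/6 − (-17/6) = 20/3.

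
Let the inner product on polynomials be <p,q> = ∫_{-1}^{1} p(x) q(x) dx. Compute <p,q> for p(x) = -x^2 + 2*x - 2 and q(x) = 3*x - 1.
<p,q> = 26/3

Expand the product: p(x)·q(x) = -3*x^3 + 7*x^2 - 8*x + 2.
∫_{-1}^{1} of each monomial x^k gives [2/(k+1) if k even, 0 if k odd]. Integrating term-by-term (or equivalently evaluating the antiderivative F(x) = -3*x^4/4 + 7*x^3/3 - 4*x^2 + 2*x at the endpoints):
  F(1) − F(−1) = -5/12 − (-109/12) = 26/3.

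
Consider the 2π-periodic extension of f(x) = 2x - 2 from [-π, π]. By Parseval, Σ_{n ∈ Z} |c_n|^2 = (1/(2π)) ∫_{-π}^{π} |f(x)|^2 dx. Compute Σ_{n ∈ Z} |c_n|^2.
Σ |c_n|^2 = 4π^2/3 + 4

Expand and integrate term by term over [-π, π]:
  ∫ (2x)^2 dx = 4·(2π^3/3); ∫ 2·2·(-2)·x dx = 0 (odd integrand); ∫ (-2)^2 dx = 4·2π.
So (1/(2π)) ∫_{-π}^{π} (2x - 2)^2 dx = 4π^2/3 + 4 = 4π^2/3 + 4.
Parseval ⇒ Σ |c_n|^2 = 4π^2/3 + 4.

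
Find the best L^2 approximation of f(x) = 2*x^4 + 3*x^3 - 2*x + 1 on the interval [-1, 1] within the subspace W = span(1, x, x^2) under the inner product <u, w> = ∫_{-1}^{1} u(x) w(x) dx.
g(x) = 12*x^2/7 - x/5 + 29/35

The best approximation g ∈ W is the orthogonal projection of f onto W. Writing g = a_0 + a_1 x + a_2 x^2, the coefficients solve the normal equations G · a = b where
  G_{ij} = <φ_i, φ_j> and b_i = <f, φ_i>, with φ_0 = 1, φ_1 = x, φ_2 = x^2.
G =
  [2, 0, 2/3]
  [0, 2/3, 0]
  [2/3, 0, 2/5],
b = (14/5, -2/15, 26/21).
Solving gives a_0 = 29/35, a_1 = -1/5, a_2 = 12/7, so
  g(x) = 12*x^2/7 - x/5 + 29/35.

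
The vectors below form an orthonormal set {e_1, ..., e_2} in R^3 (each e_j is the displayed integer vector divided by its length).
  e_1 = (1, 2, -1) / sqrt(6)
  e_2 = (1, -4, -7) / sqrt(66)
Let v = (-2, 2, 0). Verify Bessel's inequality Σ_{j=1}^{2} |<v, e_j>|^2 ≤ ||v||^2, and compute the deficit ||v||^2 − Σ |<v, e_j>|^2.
Σ |<v, e_j>|^2 = 24/11; ||v||^2 = 8; deficit = 64/11

Write each e_j = u_j / sqrt(<u_j, u_j>) where u_j is the displayed integer vector. Then <v, e_j> = <v, u_j> / sqrt(<u_j, u_j>), so |<v, e_j>|^2 = <v, u_j>^2 / <u_j, u_j>.
Coefficients: <v, e_1> = 2/sqrt(6), <v, e_2> = -10/sqrt(66).
Square and sum: Σ |<v, e_j>|^2 = 24/11.
Compute ||v||^2 = v·v = 8.
Deficit = 8 − 24/11 = 64/11 ≥ 0, confirming Bessel's inequality. (The deficit equals ||v − Σ <v,e_j> e_j||^2, the squared distance from v to span{e_j}.)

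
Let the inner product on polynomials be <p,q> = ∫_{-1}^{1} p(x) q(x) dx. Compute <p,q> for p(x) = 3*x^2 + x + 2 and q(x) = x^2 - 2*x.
<p,q> = 6/5

Expand the product: p(x)·q(x) = 3*x^4 - 5*x^3 - 4*x.
∫_{-1}^{1} of each monomial x^k gives [2/(k+1) if k even, 0 if k odd]. Integrating term-by-term (or equivalently evaluating the antiderivative F(x) = 3*x^5/5 - 5*x^4/4 - 2*x^2 at the endpoints):
  F(1) − F(−1) = -53/20 − (-77/20) = 6/5.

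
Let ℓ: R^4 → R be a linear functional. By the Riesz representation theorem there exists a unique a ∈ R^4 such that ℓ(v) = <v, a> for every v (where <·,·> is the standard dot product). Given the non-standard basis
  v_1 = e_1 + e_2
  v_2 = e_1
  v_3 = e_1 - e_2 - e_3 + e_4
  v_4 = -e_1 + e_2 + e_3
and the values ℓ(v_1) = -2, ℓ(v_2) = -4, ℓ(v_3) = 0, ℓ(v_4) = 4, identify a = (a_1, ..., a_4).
a = (-4, 2, -2, 4)

Write a = (a_1, ..., a_4) in the standard basis. For each basis vector v_i, ℓ(v_i) = <v_i, a> is a linear equation in the a_j's. Collect the n equations into a matrix system V a = ℓ, where row i of V is v_i (expressed in the standard basis). Since V is invertible (lower-triangular with 1s on the diagonal, up to permutation), solve by back-substitution:
  V =
[[1, 1, 0, 0],
 [1, 0, 0, 0],
 [1, -1, -1, 1],
 [-1, 1, 1, 0]]
  V a = (-2, -4, 0, 4)
Solving gives a = (-4, 2, -2, 4).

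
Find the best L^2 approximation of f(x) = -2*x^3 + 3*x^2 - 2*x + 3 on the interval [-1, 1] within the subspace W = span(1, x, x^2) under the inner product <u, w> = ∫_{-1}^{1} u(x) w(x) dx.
g(x) = 3*x^2 - 16*x/5 + 3

The best approximation g ∈ W is the orthogonal projection of f onto W. Writing g = a_0 + a_1 x + a_2 x^2, the coefficients solve the normal equations G · a = b where
  G_{ij} = <φ_i, φ_j> and b_i = <f, φ_i>, with φ_0 = 1, φ_1 = x, φ_2 = x^2.
G =
  [2, 0, 2/3]
  [0, 2/3, 0]
  [2/3, 0, 2/5],
b = (8, -32/15, 16/5).
Solving gives a_0 = 3, a_1 = -16/5, a_2 = 3, so
  g(x) = 3*x^2 - 16*x/5 + 3.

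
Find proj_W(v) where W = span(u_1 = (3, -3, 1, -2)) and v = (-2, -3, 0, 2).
proj_W(v) = (-3/23, 3/23, -1/23, 2/23)

Set up U = [u_1 | ... | u_1] ∈ R^(4×1). The projector onto W = col(U) is P = U (U^T U)^(-1) U^T.
Compute U^T U =
  [23],
and U^T v = (-1).
Solve U^T U · c = U^T v for the coefficients: c = (-1/23). The projection is proj_W(v) = U c.
Check: (v - proj_W(v)) · u_1 = 0  (should be 0).
Result: proj_W(v) = (-3/23, 3/23, -1/23, 2/23).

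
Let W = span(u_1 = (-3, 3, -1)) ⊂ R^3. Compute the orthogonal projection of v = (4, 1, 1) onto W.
proj_W(v) = (30/19, -30/19, 10/19)

Set up U = [u_1 | ... | u_1] ∈ R^(3×1). The projector onto W = col(U) is P = U (U^T U)^(-1) U^T.
Compute U^T U =
  [19],
and U^T v = (-10).
Solve U^T U · c = U^T v for the coefficients: c = (-10/19). The projection is proj_W(v) = U c.
Check: (v - proj_W(v)) · u_1 = 0  (should be 0).
Result: proj_W(v) = (30/19, -30/19, 10/19).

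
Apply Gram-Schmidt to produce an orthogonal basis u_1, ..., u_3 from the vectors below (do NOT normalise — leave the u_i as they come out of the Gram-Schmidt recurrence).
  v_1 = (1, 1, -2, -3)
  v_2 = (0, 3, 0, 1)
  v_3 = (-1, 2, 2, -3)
Orthogonal basis:
  u_1 = (1, 1, -2, -3)
  u_2 = (0, 3, 0, 1)
  u_3 = (-7/5, 7/10, 14/5, -21/10)

Apply the Gram-Schmidt recurrence
  u_1 = v_1
  u_i = v_i − Σ_{j<i} ((v_i · u_j) / (u_j · u_j)) · u_j.

Step by step this gives:
  u_1 = (1, 1, -2, -3)
  u_2 = (0, 3, 0, 1)
  u_3 = (-7/5, 7/10, 14/5, -21/10)

Orthogonality check:
  u_2 · u_1 = 0 (should be 0)
  u_3 · u_1 = 0 (should be 0)
  u_3 · u_2 = 0 (should be 0)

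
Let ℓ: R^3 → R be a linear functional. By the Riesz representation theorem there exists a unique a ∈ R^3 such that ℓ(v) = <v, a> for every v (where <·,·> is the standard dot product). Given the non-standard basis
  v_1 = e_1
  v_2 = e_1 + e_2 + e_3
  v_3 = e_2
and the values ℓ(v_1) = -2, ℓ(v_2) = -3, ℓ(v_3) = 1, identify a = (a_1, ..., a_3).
a = (-2, 1, -2)

Write a = (a_1, ..., a_3) in the standard basis. For each basis vector v_i, ℓ(v_i) = <v_i, a> is a linear equation in the a_j's. Collect the n equations into a matrix system V a = ℓ, where row i of V is v_i (expressed in the standard basis). Since V is invertible (lower-triangular with 1s on the diagonal, up to permutation), solve by back-substitution:
  V =
[[1, 0, 0],
 [1, 1, 1],
 [0, 1, 0]]
  V a = (-2, -3, 1)
Solving gives a = (-2, 1, -2).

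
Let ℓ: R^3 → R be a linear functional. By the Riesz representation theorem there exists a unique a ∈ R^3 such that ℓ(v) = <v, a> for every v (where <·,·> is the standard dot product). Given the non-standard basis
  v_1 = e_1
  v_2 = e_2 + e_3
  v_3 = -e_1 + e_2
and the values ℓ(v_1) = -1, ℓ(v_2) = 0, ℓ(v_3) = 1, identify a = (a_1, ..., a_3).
a = (-1, 0, 0)

Write a = (a_1, ..., a_3) in the standard basis. For each basis vector v_i, ℓ(v_i) = <v_i, a> is a linear equation in the a_j's. Collect the n equations into a matrix system V a = ℓ, where row i of V is v_i (expressed in the standard basis). Since V is invertible (lower-triangular with 1s on the diagonal, up to permutation), solve by back-substitution:
  V =
[[1, 0, 0],
 [0, 1, 1],
 [-1, 1, 0]]
  V a = (-1, 0, 1)
Solving gives a = (-1, 0, 0).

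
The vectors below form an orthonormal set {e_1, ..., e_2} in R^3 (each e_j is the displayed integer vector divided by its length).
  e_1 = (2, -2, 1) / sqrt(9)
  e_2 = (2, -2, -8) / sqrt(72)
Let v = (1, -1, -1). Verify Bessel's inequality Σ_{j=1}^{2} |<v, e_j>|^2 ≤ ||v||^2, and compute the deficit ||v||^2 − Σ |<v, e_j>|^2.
Σ |<v, e_j>|^2 = 3; ||v||^2 = 3; deficit = 0

Write each e_j = u_j / sqrt(<u_j, u_j>) where u_j is the displayed integer vector. Then <v, e_j> = <v, u_j> / sqrt(<u_j, u_j>), so |<v, e_j>|^2 = <v, u_j>^2 / <u_j, u_j>.
Coefficients: <v, e_1> = 3/sqrt(9), <v, e_2> = 12/sqrt(72).
Square and sum: Σ |<v, e_j>|^2 = 3.
Compute ||v||^2 = v·v = 3.
Deficit = 3 − 3 = 0 ≥ 0, confirming Bessel's inequality. (The deficit equals ||v − Σ <v,e_j> e_j||^2, the squared distance from v to span{e_j}.)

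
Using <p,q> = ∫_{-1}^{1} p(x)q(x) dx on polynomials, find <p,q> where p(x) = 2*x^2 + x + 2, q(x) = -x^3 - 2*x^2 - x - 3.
<p,q> = -64/3

Expand the product: p(x)·q(x) = -2*x^5 - 5*x^4 - 6*x^3 - 11*x^2 - 5*x - 6.
∫_{-1}^{1} of each monomial x^k gives [2/(k+1) if k even, 0 if k odd]. Integrating term-by-term (or equivalently evaluating the antiderivative F(x) = -x^6/3 - x^5 - 3*x^4/2 - 11*x^3/3 - 5*x^2/2 - 6*x at the endpoints):
  F(1) − F(−1) = -15 − (19/3) = -64/3.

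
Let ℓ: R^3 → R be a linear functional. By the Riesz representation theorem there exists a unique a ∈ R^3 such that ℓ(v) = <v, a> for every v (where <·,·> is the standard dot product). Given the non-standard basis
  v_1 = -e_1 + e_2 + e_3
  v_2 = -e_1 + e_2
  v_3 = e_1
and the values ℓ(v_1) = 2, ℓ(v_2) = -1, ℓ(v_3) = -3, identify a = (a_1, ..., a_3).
a = (-3, -4, 3)

Write a = (a_1, ..., a_3) in the standard basis. For each basis vector v_i, ℓ(v_i) = <v_i, a> is a linear equation in the a_j's. Collect the n equations into a matrix system V a = ℓ, where row i of V is v_i (expressed in the standard basis). Since V is invertible (lower-triangular with 1s on the diagonal, up to permutation), solve by back-substitution:
  V =
[[-1, 1, 1],
 [-1, 1, 0],
 [1, 0, 0]]
  V a = (2, -1, -3)
Solving gives a = (-3, -4, 3).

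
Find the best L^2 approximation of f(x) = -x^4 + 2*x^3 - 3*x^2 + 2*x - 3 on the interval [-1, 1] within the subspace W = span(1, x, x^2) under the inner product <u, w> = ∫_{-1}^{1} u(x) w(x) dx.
g(x) = -27*x^2/7 + 16*x/5 - 102/35

The best approximation g ∈ W is the orthogonal projection of f onto W. Writing g = a_0 + a_1 x + a_2 x^2, the coefficients solve the normal equations G · a = b where
  G_{ij} = <φ_i, φ_j> and b_i = <f, φ_i>, with φ_0 = 1, φ_1 = x, φ_2 = x^2.
G =
  [2, 0, 2/3]
  [0, 2/3, 0]
  [2/3, 0, 2/5],
b = (-42/5, 32/15, -122/35).
Solving gives a_0 = -102/35, a_1 = 16/5, a_2 = -27/7, so
  g(x) = -27*x^2/7 + 16*x/5 - 102/35.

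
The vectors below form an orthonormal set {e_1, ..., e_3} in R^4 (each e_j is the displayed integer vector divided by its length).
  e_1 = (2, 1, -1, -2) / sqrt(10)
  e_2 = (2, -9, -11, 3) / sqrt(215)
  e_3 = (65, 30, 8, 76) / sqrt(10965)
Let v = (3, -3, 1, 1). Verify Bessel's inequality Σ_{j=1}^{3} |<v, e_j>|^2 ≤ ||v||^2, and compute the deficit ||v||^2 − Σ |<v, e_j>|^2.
Σ |<v, e_j>|^2 = 524/85; ||v||^2 = 20; deficit = 1176/85

Write each e_j = u_j / sqrt(<u_j, u_j>) where u_j is the displayed integer vector. Then <v, e_j> = <v, u_j> / sqrt(<u_j, u_j>), so |<v, e_j>|^2 = <v, u_j>^2 / <u_j, u_j>.
Coefficients: <v, e_1> = 0/sqrt(10), <v, e_2> = 25/sqrt(215), <v, e_3> = 189/sqrt(10965).
Square and sum: Σ |<v, e_j>|^2 = 524/85.
Compute ||v||^2 = v·v = 20.
Deficit = 20 − 524/85 = 1176/85 ≥ 0, confirming Bessel's inequality. (The deficit equals ||v − Σ <v,e_j> e_j||^2, the squared distance from v to span{e_j}.)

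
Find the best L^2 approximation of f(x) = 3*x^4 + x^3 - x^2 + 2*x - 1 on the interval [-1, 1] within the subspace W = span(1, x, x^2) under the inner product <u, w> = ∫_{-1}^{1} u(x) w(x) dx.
g(x) = 11*x^2/7 + 13*x/5 - 44/35

The best approximation g ∈ W is the orthogonal projection of f onto W. Writing g = a_0 + a_1 x + a_2 x^2, the coefficients solve the normal equations G · a = b where
  G_{ij} = <φ_i, φ_j> and b_i = <f, φ_i>, with φ_0 = 1, φ_1 = x, φ_2 = x^2.
G =
  [2, 0, 2/3]
  [0, 2/3, 0]
  [2/3, 0, 2/5],
b = (-22/15, 26/15, -22/105).
Solving gives a_0 = -44/35, a_1 = 13/5, a_2 = 11/7, so
  g(x) = 11*x^2/7 + 13*x/5 - 44/35.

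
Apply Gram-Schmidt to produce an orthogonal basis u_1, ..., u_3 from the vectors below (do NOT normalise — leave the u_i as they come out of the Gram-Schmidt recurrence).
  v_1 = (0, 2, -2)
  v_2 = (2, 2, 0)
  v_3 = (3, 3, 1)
Orthogonal basis:
  u_1 = (0, 2, -2)
  u_2 = (2, 1, 1)
  u_3 = (-1/3, 1/3, 1/3)

Apply the Gram-Schmidt recurrence
  u_1 = v_1
  u_i = v_i − Σ_{j<i} ((v_i · u_j) / (u_j · u_j)) · u_j.

Step by step this gives:
  u_1 = (0, 2, -2)
  u_2 = (2, 1, 1)
  u_3 = (-1/3, 1/3, 1/3)

Orthogonality check:
  u_2 · u_1 = 0 (should be 0)
  u_3 · u_1 = 0 (should be 0)
  u_3 · u_2 = 0 (should be 0)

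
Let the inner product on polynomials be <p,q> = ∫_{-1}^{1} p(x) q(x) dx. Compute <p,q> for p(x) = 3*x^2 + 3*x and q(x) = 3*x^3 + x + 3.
<p,q> = 58/5

Expand the product: p(x)·q(x) = 9*x^5 + 9*x^4 + 3*x^3 + 12*x^2 + 9*x.
∫_{-1}^{1} of each monomial x^k gives [2/(k+1) if k even, 0 if k odd]. Integrating term-by-term (or equivalently evaluating the antiderivative F(x) = 3*x^6/2 + 9*x^5/5 + 3*x^4/4 + 4*x^3 + 9*x^2/2 at the endpoints):
  F(1) − F(−1) = 251/20 − (19/20) = 58/5.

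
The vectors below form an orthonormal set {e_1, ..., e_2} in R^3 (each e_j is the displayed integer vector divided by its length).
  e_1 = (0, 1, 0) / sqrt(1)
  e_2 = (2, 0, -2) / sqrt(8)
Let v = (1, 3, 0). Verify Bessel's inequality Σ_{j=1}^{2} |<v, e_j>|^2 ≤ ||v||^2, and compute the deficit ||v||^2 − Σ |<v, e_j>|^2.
Σ |<v, e_j>|^2 = 19/2; ||v||^2 = 10; deficit = 1/2

Write each e_j = u_j / sqrt(<u_j, u_j>) where u_j is the displayed integer vector. Then <v, e_j> = <v, u_j> / sqrt(<u_j, u_j>), so |<v, e_j>|^2 = <v, u_j>^2 / <u_j, u_j>.
Coefficients: <v, e_1> = 3/sqrt(1), <v, e_2> = 2/sqrt(8).
Square and sum: Σ |<v, e_j>|^2 = 19/2.
Compute ||v||^2 = v·v = 10.
Deficit = 10 − 19/2 = 1/2 ≥ 0, confirming Bessel's inequality. (The deficit equals ||v − Σ <v,e_j> e_j||^2, the squared distance from v to span{e_j}.)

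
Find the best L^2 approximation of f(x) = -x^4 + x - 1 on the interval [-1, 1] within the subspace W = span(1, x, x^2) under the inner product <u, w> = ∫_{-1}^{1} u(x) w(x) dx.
g(x) = -6*x^2/7 + x - 32/35

The best approximation g ∈ W is the orthogonal projection of f onto W. Writing g = a_0 + a_1 x + a_2 x^2, the coefficients solve the normal equations G · a = b where
  G_{ij} = <φ_i, φ_j> and b_i = <f, φ_i>, with φ_0 = 1, φ_1 = x, φ_2 = x^2.
G =
  [2, 0, 2/3]
  [0, 2/3, 0]
  [2/3, 0, 2/5],
b = (-12/5, 2/3, -20/21).
Solving gives a_0 = -32/35, a_1 = 1, a_2 = -6/7, so
  g(x) = -6*x^2/7 + x - 32/35.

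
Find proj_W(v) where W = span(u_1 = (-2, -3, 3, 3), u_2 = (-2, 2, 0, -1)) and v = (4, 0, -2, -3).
proj_W(v) = (502/127, 78/127, -348/127, -213/127)

Set up U = [u_1 | ... | u_2] ∈ R^(4×2). The projector onto W = col(U) is P = U (U^T U)^(-1) U^T.
Compute U^T U =
  [31, -5]
  [-5, 9],
and U^T v = (-23, -5).
Solve U^T U · c = U^T v for the coefficients: c = (-116/127, -135/127). The projection is proj_W(v) = U c.
Check: (v - proj_W(v)) · u_1 = 0  (should be 0).
Check: (v - proj_W(v)) · u_2 = 0  (should be 0).
Result: proj_W(v) = (502/127, 78/127, -348/127, -213/127).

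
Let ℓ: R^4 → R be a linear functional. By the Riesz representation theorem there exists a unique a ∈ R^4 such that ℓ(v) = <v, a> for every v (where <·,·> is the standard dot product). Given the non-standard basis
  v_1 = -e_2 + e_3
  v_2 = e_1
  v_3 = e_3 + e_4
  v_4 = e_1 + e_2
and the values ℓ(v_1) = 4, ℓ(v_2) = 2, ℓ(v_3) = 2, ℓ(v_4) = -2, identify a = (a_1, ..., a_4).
a = (2, -4, 0, 2)

Write a = (a_1, ..., a_4) in the standard basis. For each basis vector v_i, ℓ(v_i) = <v_i, a> is a linear equation in the a_j's. Collect the n equations into a matrix system V a = ℓ, where row i of V is v_i (expressed in the standard basis). Since V is invertible (lower-triangular with 1s on the diagonal, up to permutation), solve by back-substitution:
  V =
[[0, -1, 1, 0],
 [1, 0, 0, 0],
 [0, 0, 1, 1],
 [1, 1, 0, 0]]
  V a = (4, 2, 2, -2)
Solving gives a = (2, -4, 0, 2).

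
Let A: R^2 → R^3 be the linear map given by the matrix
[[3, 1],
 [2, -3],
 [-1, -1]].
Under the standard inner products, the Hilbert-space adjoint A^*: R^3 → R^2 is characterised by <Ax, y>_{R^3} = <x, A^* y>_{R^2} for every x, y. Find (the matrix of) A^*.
A^* = A^T =
[[3, 2, -1],
 [1, -3, -1]]

For real matrices with standard dot products, the defining identity <Ax, y> = <x, A^* y> gives (Ax)^T y = x^T (A^*) y, i.e. x^T A^T y = x^T (A^*) y. Since this holds for all x, y, we must have A^* = A^T. Therefore
A^* =
[[3, 2, -1],
 [1, -3, -1]].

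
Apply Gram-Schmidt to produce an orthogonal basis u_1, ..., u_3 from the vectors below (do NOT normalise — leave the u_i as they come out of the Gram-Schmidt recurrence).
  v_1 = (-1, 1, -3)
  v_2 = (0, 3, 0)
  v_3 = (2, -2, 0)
Orthogonal basis:
  u_1 = (-1, 1, -3)
  u_2 = (3/11, 30/11, 9/11)
  u_3 = (9/5, 0, -3/5)

Apply the Gram-Schmidt recurrence
  u_1 = v_1
  u_i = v_i − Σ_{j<i} ((v_i · u_j) / (u_j · u_j)) · u_j.

Step by step this gives:
  u_1 = (-1, 1, -3)
  u_2 = (3/11, 30/11, 9/11)
  u_3 = (9/5, 0, -3/5)

Orthogonality check:
  u_2 · u_1 = 0 (should be 0)
  u_3 · u_1 = 0 (should be 0)
  u_3 · u_2 = 0 (should be 0)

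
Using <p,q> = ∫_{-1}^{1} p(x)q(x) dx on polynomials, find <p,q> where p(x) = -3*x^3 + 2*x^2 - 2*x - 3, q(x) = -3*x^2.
<p,q> = 18/5

Expand the product: p(x)·q(x) = 9*x^5 - 6*x^4 + 6*x^3 + 9*x^2.
∫_{-1}^{1} of each monomial x^k gives [2/(k+1) if k even, 0 if k odd]. Integrating term-by-term (or equivalently evaluating the antiderivative F(x) = 3*x^6/2 - 6*x^5/5 + 3*x^4/2 + 3*x^3 at the endpoints):
  F(1) − F(−1) = 24/5 − (6/5) = 18/5.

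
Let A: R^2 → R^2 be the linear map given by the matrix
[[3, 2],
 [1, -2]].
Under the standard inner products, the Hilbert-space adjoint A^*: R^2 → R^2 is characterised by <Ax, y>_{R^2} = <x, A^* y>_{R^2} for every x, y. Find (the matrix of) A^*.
A^* = A^T =
[[3, 1],
 [2, -2]]

For real matrices with standard dot products, the defining identity <Ax, y> = <x, A^* y> gives (Ax)^T y = x^T (A^*) y, i.e. x^T A^T y = x^T (A^*) y. Since this holds for all x, y, we must have A^* = A^T. Therefore
A^* =
[[3, 1],
 [2, -2]].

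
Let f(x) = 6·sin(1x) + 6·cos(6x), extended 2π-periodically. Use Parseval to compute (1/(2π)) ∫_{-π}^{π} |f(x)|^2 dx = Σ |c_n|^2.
Σ |c_n|^2 = 36

Expand |f|^2 and use orthogonality of {sin(nx), cos(mx)} on [-π, π]:
  ∫_{-π}^{π} sin(nx)^2 dx = π, ∫ cos(mx)^2 dx = π, and cross terms integrate to 0.
So ∫_{-π}^{π} f(x)^2 dx = 6^2 · π + 6^2 · π = (36 + 36)π.
Divide by 2π: (36 + 36)/2 = 36.
By Parseval, this equals Σ |c_n|^2.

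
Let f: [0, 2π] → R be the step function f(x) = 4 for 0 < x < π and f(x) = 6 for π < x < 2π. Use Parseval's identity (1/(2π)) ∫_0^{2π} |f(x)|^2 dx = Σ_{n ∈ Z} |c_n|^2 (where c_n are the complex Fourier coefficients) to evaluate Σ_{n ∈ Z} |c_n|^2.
Σ |c_n|^2 = 26

Parseval equates the L^2 energy of f (normalised by 1/(2π)) with the ℓ^2 sum of its Fourier coefficients: (1/(2π)) ∫_0^{2π} |f|^2 = Σ |c_n|^2.
Compute the left side: (1/(2π)) [∫_0^π 4^2 dx + ∫_π^{2π} 6^2 dx] = (1/(2π)) · (16π + 36π) = (16 + 36)/2 = 26.
So Σ_{n ∈ Z} |c_n|^2 = 26.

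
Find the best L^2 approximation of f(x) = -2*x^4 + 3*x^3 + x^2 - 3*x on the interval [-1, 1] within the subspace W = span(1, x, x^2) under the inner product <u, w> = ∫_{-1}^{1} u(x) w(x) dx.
g(x) = -5*x^2/7 - 6*x/5 + 6/35

The best approximation g ∈ W is the orthogonal projection of f onto W. Writing g = a_0 + a_1 x + a_2 x^2, the coefficients solve the normal equations G · a = b where
  G_{ij} = <φ_i, φ_j> and b_i = <f, φ_i>, with φ_0 = 1, φ_1 = x, φ_2 = x^2.
G =
  [2, 0, 2/3]
  [0, 2/3, 0]
  [2/3, 0, 2/5],
b = (-2/15, -4/5, -6/35).
Solving gives a_0 = 6/35, a_1 = -6/5, a_2 = -5/7, so
  g(x) = -5*x^2/7 - 6*x/5 + 6/35.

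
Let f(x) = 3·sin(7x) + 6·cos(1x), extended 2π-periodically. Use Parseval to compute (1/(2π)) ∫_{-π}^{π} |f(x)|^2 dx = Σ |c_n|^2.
Σ |c_n|^2 = 45/2

Expand |f|^2 and use orthogonality of {sin(nx), cos(mx)} on [-π, π]:
  ∫_{-π}^{π} sin(nx)^2 dx = π, ∫ cos(mx)^2 dx = π, and cross terms integrate to 0.
So ∫_{-π}^{π} f(x)^2 dx = 3^2 · π + 6^2 · π = (9 + 36)π.
Divide by 2π: (9 + 36)/2 = 45/2.
By Parseval, this equals Σ |c_n|^2.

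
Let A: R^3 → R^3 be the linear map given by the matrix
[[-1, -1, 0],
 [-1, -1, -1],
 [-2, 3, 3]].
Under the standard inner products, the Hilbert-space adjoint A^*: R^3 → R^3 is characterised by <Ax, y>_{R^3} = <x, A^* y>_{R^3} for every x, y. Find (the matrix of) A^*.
A^* = A^T =
[[-1, -1, -2],
 [-1, -1, 3],
 [0, -1, 3]]

For real matrices with standard dot products, the defining identity <Ax, y> = <x, A^* y> gives (Ax)^T y = x^T (A^*) y, i.e. x^T A^T y = x^T (A^*) y. Since this holds for all x, y, we must have A^* = A^T. Therefore
A^* =
[[-1, -1, -2],
 [-1, -1, 3],
 [0, -1, 3]].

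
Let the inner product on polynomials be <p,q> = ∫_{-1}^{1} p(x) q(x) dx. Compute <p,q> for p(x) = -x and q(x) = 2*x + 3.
<p,q> = -4/3

Expand the product: p(x)·q(x) = -2*x^2 - 3*x.
∫_{-1}^{1} of each monomial x^k gives [2/(k+1) if k even, 0 if k odd]. Integrating term-by-term (or equivalently evaluating the antiderivative F(x) = -2*x^3/3 - 3*x^2/2 at the endpoints):
  F(1) − F(−1) = -13/6 − (-5/6) = -4/3.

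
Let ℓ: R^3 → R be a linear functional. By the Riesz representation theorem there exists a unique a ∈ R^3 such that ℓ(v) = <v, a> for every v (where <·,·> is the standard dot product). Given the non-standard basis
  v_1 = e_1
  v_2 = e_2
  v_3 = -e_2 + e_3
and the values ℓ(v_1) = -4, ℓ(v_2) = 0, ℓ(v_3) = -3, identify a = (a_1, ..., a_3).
a = (-4, 0, -3)

Write a = (a_1, ..., a_3) in the standard basis. For each basis vector v_i, ℓ(v_i) = <v_i, a> is a linear equation in the a_j's. Collect the n equations into a matrix system V a = ℓ, where row i of V is v_i (expressed in the standard basis). Since V is invertible (lower-triangular with 1s on the diagonal, up to permutation), solve by back-substitution:
  V =
[[1, 0, 0],
 [0, 1, 0],
 [0, -1, 1]]
  V a = (-4, 0, -3)
Solving gives a = (-4, 0, -3).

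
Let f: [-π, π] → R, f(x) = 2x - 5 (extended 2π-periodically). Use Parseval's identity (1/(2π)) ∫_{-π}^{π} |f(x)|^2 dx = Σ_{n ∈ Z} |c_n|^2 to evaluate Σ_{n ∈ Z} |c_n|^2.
Σ |c_n|^2 = 4π^2/3 + 25

Expand and integrate term by term over [-π, π]:
  ∫ (2x)^2 dx = 4·(2π^3/3); ∫ 2·2·(-5)·x dx = 0 (odd integrand); ∫ (-5)^2 dx = 25·2π.
So (1/(2π)) ∫_{-π}^{π} (2x - 5)^2 dx = 4π^2/3 + 25 = 4π^2/3 + 25.
Parseval ⇒ Σ |c_n|^2 = 4π^2/3 + 25.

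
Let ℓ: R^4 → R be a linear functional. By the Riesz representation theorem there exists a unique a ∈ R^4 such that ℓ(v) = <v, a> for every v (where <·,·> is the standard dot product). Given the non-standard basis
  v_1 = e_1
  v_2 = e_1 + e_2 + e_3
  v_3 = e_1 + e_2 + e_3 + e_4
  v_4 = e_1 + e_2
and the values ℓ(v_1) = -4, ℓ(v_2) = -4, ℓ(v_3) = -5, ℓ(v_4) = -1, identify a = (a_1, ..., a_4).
a = (-4, 3, -3, -1)

Write a = (a_1, ..., a_4) in the standard basis. For each basis vector v_i, ℓ(v_i) = <v_i, a> is a linear equation in the a_j's. Collect the n equations into a matrix system V a = ℓ, where row i of V is v_i (expressed in the standard basis). Since V is invertible (lower-triangular with 1s on the diagonal, up to permutation), solve by back-substitution:
  V =
[[1, 0, 0, 0],
 [1, 1, 1, 0],
 [1, 1, 1, 1],
 [1, 1, 0, 0]]
  V a = (-4, -4, -5, -1)
Solving gives a = (-4, 3, -3, -1).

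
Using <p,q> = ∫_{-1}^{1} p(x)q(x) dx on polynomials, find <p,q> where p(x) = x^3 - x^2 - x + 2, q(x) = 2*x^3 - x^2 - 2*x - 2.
<p,q> = -766/105

Expand the product: p(x)·q(x) = 2*x^6 - 3*x^5 - 3*x^4 + 5*x^3 + 2*x^2 - 2*x - 4.
∫_{-1}^{1} of each monomial x^k gives [2/(k+1) if k even, 0 if k odd]. Integrating term-by-term (or equivalently evaluating the antiderivative F(x) = 2*x^7/7 - x^6/2 - 3*x^5/5 + 5*x^4/4 + 2*x^3/3 - x^2 - 4*x at the endpoints):
  F(1) − F(−1) = -1637/420 − (1427/420) = -766/105.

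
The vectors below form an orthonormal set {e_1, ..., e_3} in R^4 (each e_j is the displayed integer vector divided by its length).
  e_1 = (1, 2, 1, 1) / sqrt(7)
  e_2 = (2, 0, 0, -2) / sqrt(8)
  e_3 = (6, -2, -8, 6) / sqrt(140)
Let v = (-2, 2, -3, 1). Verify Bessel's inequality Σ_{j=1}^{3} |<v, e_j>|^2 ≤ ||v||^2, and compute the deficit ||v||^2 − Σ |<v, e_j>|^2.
Σ |<v, e_j>|^2 = 59/10; ||v||^2 = 18; deficit = 121/10

Write each e_j = u_j / sqrt(<u_j, u_j>) where u_j is the displayed integer vector. Then <v, e_j> = <v, u_j> / sqrt(<u_j, u_j>), so |<v, e_j>|^2 = <v, u_j>^2 / <u_j, u_j>.
Coefficients: <v, e_1> = 0/sqrt(7), <v, e_2> = -6/sqrt(8), <v, e_3> = 14/sqrt(140).
Square and sum: Σ |<v, e_j>|^2 = 59/10.
Compute ||v||^2 = v·v = 18.
Deficit = 18 − 59/10 = 121/10 ≥ 0, confirming Bessel's inequality. (The deficit equals ||v − Σ <v,e_j> e_j||^2, the squared distance from v to span{e_j}.)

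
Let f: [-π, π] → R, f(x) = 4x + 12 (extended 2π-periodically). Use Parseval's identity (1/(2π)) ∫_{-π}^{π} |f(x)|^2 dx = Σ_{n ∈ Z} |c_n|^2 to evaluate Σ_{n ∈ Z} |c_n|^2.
Σ |c_n|^2 = 16π^2/3 + 144

Expand and integrate term by term over [-π, π]:
  ∫ (4x)^2 dx = 16·(2π^3/3); ∫ 2·4·(12)·x dx = 0 (odd integrand); ∫ 12^2 dx = 144·2π.
So (1/(2π)) ∫_{-π}^{π} (4x + 12)^2 dx = 16π^2/3 + 144 = 16π^2/3 + 144.
Parseval ⇒ Σ |c_n|^2 = 16π^2/3 + 144.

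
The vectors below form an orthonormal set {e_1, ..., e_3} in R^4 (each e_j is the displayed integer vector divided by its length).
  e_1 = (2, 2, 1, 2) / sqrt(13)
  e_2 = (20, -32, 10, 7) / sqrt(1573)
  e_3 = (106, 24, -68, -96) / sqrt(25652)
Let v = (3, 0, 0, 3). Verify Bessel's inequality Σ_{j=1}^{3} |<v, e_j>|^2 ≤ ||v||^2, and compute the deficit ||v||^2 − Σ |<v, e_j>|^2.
Σ |<v, e_j>|^2 = 810/53; ||v||^2 = 18; deficit = 144/53

Write each e_j = u_j / sqrt(<u_j, u_j>) where u_j is the displayed integer vector. Then <v, e_j> = <v, u_j> / sqrt(<u_j, u_j>), so |<v, e_j>|^2 = <v, u_j>^2 / <u_j, u_j>.
Coefficients: <v, e_1> = 12/sqrt(13), <v, e_2> = 81/sqrt(1573), <v, e_3> = 30/sqrt(25652).
Square and sum: Σ |<v, e_j>|^2 = 810/53.
Compute ||v||^2 = v·v = 18.
Deficit = 18 − 810/53 = 144/53 ≥ 0, confirming Bessel's inequality. (The deficit equals ||v − Σ <v,e_j> e_j||^2, the squared distance from v to span{e_j}.)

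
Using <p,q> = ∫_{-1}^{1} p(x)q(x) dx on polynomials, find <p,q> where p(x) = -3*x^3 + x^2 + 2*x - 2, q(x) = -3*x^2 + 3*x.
<p,q> = 16/5

Expand the product: p(x)·q(x) = 9*x^5 - 12*x^4 - 3*x^3 + 12*x^2 - 6*x.
∫_{-1}^{1} of each monomial x^k gives [2/(k+1) if k even, 0 if k odd]. Integrating term-by-term (or equivalently evaluating the antiderivative F(x) = 3*x^6/2 - 12*x^5/5 - 3*x^4/4 + 4*x^3 - 3*x^2 at the endpoints):
  F(1) − F(−1) = -13/20 − (-77/20) = 16/5.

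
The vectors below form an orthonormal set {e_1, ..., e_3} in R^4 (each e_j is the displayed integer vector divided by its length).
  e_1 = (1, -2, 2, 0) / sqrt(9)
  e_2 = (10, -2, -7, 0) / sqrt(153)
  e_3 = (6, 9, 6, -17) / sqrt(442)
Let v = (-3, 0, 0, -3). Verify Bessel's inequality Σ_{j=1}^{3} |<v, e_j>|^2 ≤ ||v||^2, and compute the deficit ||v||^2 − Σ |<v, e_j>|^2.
Σ |<v, e_j>|^2 = 243/26; ||v||^2 = 18; deficit = 225/26

Write each e_j = u_j / sqrt(<u_j, u_j>) where u_j is the displayed integer vector. Then <v, e_j> = <v, u_j> / sqrt(<u_j, u_j>), so |<v, e_j>|^2 = <v, u_j>^2 / <u_j, u_j>.
Coefficients: <v, e_1> = -3/sqrt(9), <v, e_2> = -30/sqrt(153), <v, e_3> = 33/sqrt(442).
Square and sum: Σ |<v, e_j>|^2 = 243/26.
Compute ||v||^2 = v·v = 18.
Deficit = 18 − 243/26 = 225/26 ≥ 0, confirming Bessel's inequality. (The deficit equals ||v − Σ <v,e_j> e_j||^2, the squared distance from v to span{e_j}.)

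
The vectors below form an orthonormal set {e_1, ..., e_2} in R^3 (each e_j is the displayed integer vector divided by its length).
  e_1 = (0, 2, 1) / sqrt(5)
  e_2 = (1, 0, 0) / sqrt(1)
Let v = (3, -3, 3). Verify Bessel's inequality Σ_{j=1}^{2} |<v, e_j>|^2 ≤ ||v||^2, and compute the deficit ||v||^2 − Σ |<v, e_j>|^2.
Σ |<v, e_j>|^2 = 54/5; ||v||^2 = 27; deficit = 81/5

Write each e_j = u_j / sqrt(<u_j, u_j>) where u_j is the displayed integer vector. Then <v, e_j> = <v, u_j> / sqrt(<u_j, u_j>), so |<v, e_j>|^2 = <v, u_j>^2 / <u_j, u_j>.
Coefficients: <v, e_1> = -3/sqrt(5), <v, e_2> = 3/sqrt(1).
Square and sum: Σ |<v, e_j>|^2 = 54/5.
Compute ||v||^2 = v·v = 27.
Deficit = 27 − 54/5 = 81/5 ≥ 0, confirming Bessel's inequality. (The deficit equals ||v − Σ <v,e_j> e_j||^2, the squared distance from v to span{e_j}.)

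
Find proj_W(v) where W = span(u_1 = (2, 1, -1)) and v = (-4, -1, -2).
proj_W(v) = (-7/3, -7/6, 7/6)

Set up U = [u_1 | ... | u_1] ∈ R^(3×1). The projector onto W = col(U) is P = U (U^T U)^(-1) U^T.
Compute U^T U =
  [6],
and U^T v = (-7).
Solve U^T U · c = U^T v for the coefficients: c = (-7/6). The projection is proj_W(v) = U c.
Check: (v - proj_W(v)) · u_1 = 0  (should be 0).
Result: proj_W(v) = (-7/3, -7/6, 7/6).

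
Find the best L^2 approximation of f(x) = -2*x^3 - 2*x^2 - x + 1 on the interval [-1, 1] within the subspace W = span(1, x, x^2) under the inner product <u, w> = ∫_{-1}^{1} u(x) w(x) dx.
g(x) = -2*x^2 - 11*x/5 + 1

The best approximation g ∈ W is the orthogonal projection of f onto W. Writing g = a_0 + a_1 x + a_2 x^2, the coefficients solve the normal equations G · a = b where
  G_{ij} = <φ_i, φ_j> and b_i = <f, φ_i>, with φ_0 = 1, φ_1 = x, φ_2 = x^2.
G =
  [2, 0, 2/3]
  [0, 2/3, 0]
  [2/3, 0, 2/5],
b = (2/3, -22/15, -2/15).
Solving gives a_0 = 1, a_1 = -11/5, a_2 = -2, so
  g(x) = -2*x^2 - 11*x/5 + 1.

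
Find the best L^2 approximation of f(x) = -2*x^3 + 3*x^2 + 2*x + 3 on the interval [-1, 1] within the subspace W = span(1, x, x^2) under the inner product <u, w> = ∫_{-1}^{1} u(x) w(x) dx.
g(x) = 3*x^2 + 4*x/5 + 3

The best approximation g ∈ W is the orthogonal projection of f onto W. Writing g = a_0 + a_1 x + a_2 x^2, the coefficients solve the normal equations G · a = b where
  G_{ij} = <φ_i, φ_j> and b_i = <f, φ_i>, with φ_0 = 1, φ_1 = x, φ_2 = x^2.
G =
  [2, 0, 2/3]
  [0, 2/3, 0]
  [2/3, 0, 2/5],
b = (8, 8/15, 16/5).
Solving gives a_0 = 3, a_1 = 4/5, a_2 = 3, so
  g(x) = 3*x^2 + 4*x/5 + 3.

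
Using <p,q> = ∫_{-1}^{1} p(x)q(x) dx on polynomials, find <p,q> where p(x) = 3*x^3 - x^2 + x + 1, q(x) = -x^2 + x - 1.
<p,q> = 4/15

Expand the product: p(x)·q(x) = -3*x^5 + 4*x^4 - 5*x^3 + x^2 - 1.
∫_{-1}^{1} of each monomial x^k gives [2/(k+1) if k even, 0 if k odd]. Integrating term-by-term (or equivalently evaluating the antiderivative F(x) = -x^6/2 + 4*x^5/5 - 5*x^4/4 + x^3/3 - x at the endpoints):
  F(1) − F(−1) = -97/60 − (-113/60) = 4/15.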